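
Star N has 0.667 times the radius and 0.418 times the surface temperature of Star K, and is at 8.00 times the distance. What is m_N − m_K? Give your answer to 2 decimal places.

L_N/L_K = (0.667)²(0.418)⁴ = 0.01358.
F_N/F_K = (L_N/L_K)/(d_N/d_K)² = 0.01358/64.00 = 2.122×10^-4.
m_N − m_K = −2.5 log₁₀(2.122×10^-4) = 9.18.

9.18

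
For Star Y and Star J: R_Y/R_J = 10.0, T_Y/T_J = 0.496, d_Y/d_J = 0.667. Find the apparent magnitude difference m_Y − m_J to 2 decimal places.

-2.83

L_Y/L_J = (10.0)²(0.496)⁴ = 6.052.
F_Y/F_J = (L_Y/L_J)/(d_Y/d_J)² = 6.052/0.4449 = 13.60.
m_Y − m_J = −2.5 log₁₀(13.60) = -2.83.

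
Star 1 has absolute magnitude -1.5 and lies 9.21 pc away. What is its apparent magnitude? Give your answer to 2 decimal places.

m = M + 5 log₁₀(d/10 pc) = -1.5 + 5 log₁₀(9.21/10)
  = -1.5 + 5 × -0.036 = -1.5 + -0.18 = -1.68.

-1.68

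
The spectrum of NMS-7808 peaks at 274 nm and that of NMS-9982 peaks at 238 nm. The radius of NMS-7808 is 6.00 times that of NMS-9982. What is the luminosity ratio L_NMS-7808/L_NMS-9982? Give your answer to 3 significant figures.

Wien's law gives T ∝ 1/λ_max, so T_NMS-7808/T_NMS-9982 = λ_NMS-9982/λ_NMS-7808 = 238/274 = 0.8686.
Then L ∝ R²T⁴ gives L_NMS-7808/L_NMS-9982 = (6.00)² × (0.8686)⁴ = 36.00 × 0.5693 = 20.49.

20.5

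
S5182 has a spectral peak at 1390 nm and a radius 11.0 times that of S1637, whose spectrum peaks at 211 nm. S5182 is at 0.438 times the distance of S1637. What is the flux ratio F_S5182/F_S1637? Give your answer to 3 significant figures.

0.335

Wien's law: T_S5182/T_S1637 = λ_S1637/λ_S5182 = 211/1390 = 0.1518.
L_S5182/L_S1637 = (R_S5182/R_S1637)²(T_S5182/T_S1637)⁴ = (11.0)²(0.1518)⁴ = 0.06425.
F_S5182/F_S1637 = (L_S5182/L_S1637)/(d_S5182/d_S1637)² = 0.06425/(0.438)² = 0.3349.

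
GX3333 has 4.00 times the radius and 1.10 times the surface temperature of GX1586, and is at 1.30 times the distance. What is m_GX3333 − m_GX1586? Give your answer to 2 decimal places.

-2.85

L_GX3333/L_GX1586 = (4.00)²(1.10)⁴ = 23.43.
F_GX3333/F_GX1586 = (L_GX3333/L_GX1586)/(d_GX3333/d_GX1586)² = 23.43/1.690 = 13.86.
m_GX3333 − m_GX1586 = −2.5 log₁₀(13.86) = -2.85.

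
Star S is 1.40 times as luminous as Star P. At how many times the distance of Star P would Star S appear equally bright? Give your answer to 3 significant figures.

1.18

Equal flux requires L_S/d_S² = L_P/d_P², so d_S/d_P = √(L_S/L_P)
= √(1.40) = 1.183.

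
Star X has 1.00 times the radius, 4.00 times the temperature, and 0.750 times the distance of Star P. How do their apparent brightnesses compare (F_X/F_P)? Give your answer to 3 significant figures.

L_X/L_P = (R_X/R_P)²(T_X/T_P)⁴ = (1.00)² × (4.00)⁴ = 256.0.
F_X/F_P = (L_X/L_P)/(d_X/d_P)² = 256.0 / (0.750)² = 455.1.

455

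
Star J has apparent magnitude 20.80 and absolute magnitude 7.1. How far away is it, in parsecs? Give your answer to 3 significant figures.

m − M = 5 log₁₀(d/10 pc)
20.80 − (7.1) = 13.70 = 5 log₁₀(d/10)
d = 10 × 10^(13.70/5) = 10 × 10^2.740 = 5495 pc.

5.50×10^3 pc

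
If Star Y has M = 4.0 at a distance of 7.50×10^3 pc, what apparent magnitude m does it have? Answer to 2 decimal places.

18.38

m = M + 5 log₁₀(d/10 pc) = 4.0 + 5 log₁₀(7.50×10^3/10)
  = 4.0 + 5 × 2.875 = 4.0 + 14.38 = 18.38.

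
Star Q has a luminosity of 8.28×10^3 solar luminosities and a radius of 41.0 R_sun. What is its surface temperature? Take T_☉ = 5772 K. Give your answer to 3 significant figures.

T/T_☉ = (L/L_☉)^(1/4) / (R/R_☉)^(1/2)
T = 5772 × (8.28×10^3)^(1/4) / √(41.0) = 5772 × 9.539 / 6.403 = 8599 K.

8.60×10^3 K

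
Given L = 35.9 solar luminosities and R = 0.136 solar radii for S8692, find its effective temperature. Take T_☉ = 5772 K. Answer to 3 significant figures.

T/T_☉ = (L/L_☉)^(1/4) / (R/R_☉)^(1/2)
T = 5772 × (35.9)^(1/4) / √(0.136) = 5772 × 2.448 / 0.3688 = 3.831×10^4 K.

3.83×10^4 K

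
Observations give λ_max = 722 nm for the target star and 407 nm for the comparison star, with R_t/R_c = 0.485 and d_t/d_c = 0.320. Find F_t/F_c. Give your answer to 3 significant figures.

Wien's law: T_t/T_c = λ_c/λ_t = 407/722 = 0.5637.
L_t/L_c = (R_t/R_c)²(T_t/T_c)⁴ = (0.485)²(0.5637)⁴ = 0.02375.
F_t/F_c = (L_t/L_c)/(d_t/d_c)² = 0.02375/(0.320)² = 0.2320.

0.232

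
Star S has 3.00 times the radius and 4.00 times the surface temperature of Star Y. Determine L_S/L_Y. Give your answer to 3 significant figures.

2.30×10^3

From the Stefan–Boltzmann law, L ∝ R²T⁴, so
L_S/L_Y = (R_S/R_Y)² (T_S/T_Y)⁴ = (3.00)² × (4.00)⁴ = 9.000 × 256.0 = 2304.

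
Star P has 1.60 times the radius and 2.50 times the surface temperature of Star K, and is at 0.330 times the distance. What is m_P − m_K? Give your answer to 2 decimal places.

L_P/L_K = (1.60)²(2.50)⁴ = 100.0.
F_P/F_K = (L_P/L_K)/(d_P/d_K)² = 100.0/0.1089 = 918.3.
m_P − m_K = −2.5 log₁₀(918.3) = -7.41.

-7.41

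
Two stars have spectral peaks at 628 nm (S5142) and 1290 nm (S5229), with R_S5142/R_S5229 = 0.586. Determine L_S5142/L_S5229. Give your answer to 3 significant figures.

Wien's law gives T ∝ 1/λ_max, so T_S5142/T_S5229 = λ_S5229/λ_S5142 = 1290/628 = 2.054.
Then L ∝ R²T⁴ gives L_S5142/L_S5229 = (0.586)² × (2.054)⁴ = 0.3434 × 17.80 = 6.114.

6.11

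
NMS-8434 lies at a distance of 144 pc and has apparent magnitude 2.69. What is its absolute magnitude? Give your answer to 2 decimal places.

M = m − 5 log₁₀(d/10 pc) = 2.69 − 5 log₁₀(144/10)
  = 2.69 − 5 × 1.158 = 2.69 − 5.79 = -3.10.

-3.10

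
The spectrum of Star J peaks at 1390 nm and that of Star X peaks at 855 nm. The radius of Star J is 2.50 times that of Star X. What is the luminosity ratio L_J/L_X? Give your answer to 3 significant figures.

0.895

Wien's law gives T ∝ 1/λ_max, so T_J/T_X = λ_X/λ_J = 855/1390 = 0.6151.
Then L ∝ R²T⁴ gives L_J/L_X = (2.50)² × (0.6151)⁴ = 6.250 × 0.1432 = 0.8947.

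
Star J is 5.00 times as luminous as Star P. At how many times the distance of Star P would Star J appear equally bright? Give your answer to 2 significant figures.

Equal flux requires L_J/d_J² = L_P/d_P², so d_J/d_P = √(L_J/L_P)
= √(5.00) = 2.236.

2.2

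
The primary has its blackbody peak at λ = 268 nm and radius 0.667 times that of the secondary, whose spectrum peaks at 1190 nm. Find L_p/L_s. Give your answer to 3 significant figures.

173

Wien's law gives T ∝ 1/λ_max, so T_p/T_s = λ_s/λ_p = 1190/268 = 4.440.
Then L ∝ R²T⁴ gives L_p/L_s = (0.667)² × (4.440)⁴ = 0.4449 × 388.7 = 172.9.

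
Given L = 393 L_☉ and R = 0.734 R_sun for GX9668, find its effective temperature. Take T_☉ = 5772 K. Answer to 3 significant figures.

T/T_☉ = (L/L_☉)^(1/4) / (R/R_☉)^(1/2)
T = 5772 × (393)^(1/4) / √(0.734) = 5772 × 4.452 / 0.8567 = 3.000×10^4 K.

3.00×10^4 K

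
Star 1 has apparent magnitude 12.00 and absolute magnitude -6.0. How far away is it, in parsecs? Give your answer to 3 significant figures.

3.98×10^4 pc

m − M = 5 log₁₀(d/10 pc)
12.00 − (-6.0) = 18.00 = 5 log₁₀(d/10)
d = 10 × 10^(18.00/5) = 10 × 10^3.600 = 3.981×10^4 pc.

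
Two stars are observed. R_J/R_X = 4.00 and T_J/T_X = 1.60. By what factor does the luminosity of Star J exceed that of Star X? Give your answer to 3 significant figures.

105

From the Stefan–Boltzmann law, L ∝ R²T⁴, so
L_J/L_X = (R_J/R_X)² (T_J/T_X)⁴ = (4.00)² × (1.60)⁴ = 16.00 × 6.554 = 104.9.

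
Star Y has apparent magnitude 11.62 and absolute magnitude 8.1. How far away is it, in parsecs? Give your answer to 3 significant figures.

50.6 pc

m − M = 5 log₁₀(d/10 pc)
11.62 − (8.1) = 3.52 = 5 log₁₀(d/10)
d = 10 × 10^(3.52/5) = 10 × 10^0.704 = 50.58 pc.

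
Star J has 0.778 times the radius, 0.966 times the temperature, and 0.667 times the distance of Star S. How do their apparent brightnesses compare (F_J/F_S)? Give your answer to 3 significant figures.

L_J/L_S = (R_J/R_S)²(T_J/T_S)⁴ = (0.778)² × (0.966)⁴ = 0.5271.
F_J/F_S = (L_J/L_S)/(d_J/d_S)² = 0.5271 / (0.667)² = 1.185.

1.18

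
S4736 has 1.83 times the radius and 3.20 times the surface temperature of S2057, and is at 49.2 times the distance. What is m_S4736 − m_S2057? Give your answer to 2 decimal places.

2.10

L_S4736/L_S2057 = (1.83)²(3.20)⁴ = 351.2.
F_S4736/F_S2057 = (L_S4736/L_S2057)/(d_S4736/d_S2057)² = 351.2/2421 = 0.1451.
m_S4736 − m_S2057 = −2.5 log₁₀(0.1451) = 2.10.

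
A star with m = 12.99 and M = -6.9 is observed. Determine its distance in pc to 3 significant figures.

9.51×10^4 pc

m − M = 5 log₁₀(d/10 pc)
12.99 − (-6.9) = 19.89 = 5 log₁₀(d/10)
d = 10 × 10^(19.89/5) = 10 × 10^3.978 = 9.506×10^4 pc.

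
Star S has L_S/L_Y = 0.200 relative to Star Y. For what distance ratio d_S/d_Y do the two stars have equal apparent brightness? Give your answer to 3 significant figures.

0.447

Equal flux requires L_S/d_S² = L_Y/d_Y², so d_S/d_Y = √(L_S/L_Y)
= √(0.200) = 0.4472.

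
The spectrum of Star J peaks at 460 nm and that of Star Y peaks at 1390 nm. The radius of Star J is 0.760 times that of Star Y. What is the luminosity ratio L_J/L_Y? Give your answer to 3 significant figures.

Wien's law gives T ∝ 1/λ_max, so T_J/T_Y = λ_Y/λ_J = 1390/460 = 3.022.
Then L ∝ R²T⁴ gives L_J/L_Y = (0.760)² × (3.022)⁴ = 0.5776 × 83.37 = 48.16.

48.2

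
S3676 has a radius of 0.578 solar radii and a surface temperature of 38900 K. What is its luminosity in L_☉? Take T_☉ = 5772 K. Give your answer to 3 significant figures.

L/L_☉ = (R/R_☉)² (T/T_☉)⁴ = (0.578)² × (38900/5772)⁴
       = 0.3341 × (6.739)⁴ = 0.3341 × 2063 = 689.2.

689 L_☉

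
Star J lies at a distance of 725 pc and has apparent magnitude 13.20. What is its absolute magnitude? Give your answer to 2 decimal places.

3.90

M = m − 5 log₁₀(d/10 pc) = 13.20 − 5 log₁₀(725/10)
  = 13.20 − 5 × 1.860 = 13.20 − 9.30 = 3.90.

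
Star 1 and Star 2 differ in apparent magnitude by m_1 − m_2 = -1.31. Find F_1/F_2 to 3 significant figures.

3.34

F_1/F_2 = 10^(−(m_1 − m_2)/2.5) = 10^(1.31/2.5) = 10^0.524 = 3.342.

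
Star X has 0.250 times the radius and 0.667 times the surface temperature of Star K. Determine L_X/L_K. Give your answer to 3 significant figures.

From the Stefan–Boltzmann law, L ∝ R²T⁴, so
L_X/L_K = (R_X/R_K)² (T_X/T_K)⁴ = (0.250)² × (0.667)⁴ = 0.06250 × 0.1979 = 0.01237.

0.0124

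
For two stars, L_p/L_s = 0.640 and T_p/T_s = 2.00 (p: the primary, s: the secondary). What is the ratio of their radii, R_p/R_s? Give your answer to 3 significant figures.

0.200

L ∝ R²T⁴ gives R ∝ √L / T², so
R_p/R_s = √(0.640) / (2.00)² = 0.8000 / 4.000 = 0.2000.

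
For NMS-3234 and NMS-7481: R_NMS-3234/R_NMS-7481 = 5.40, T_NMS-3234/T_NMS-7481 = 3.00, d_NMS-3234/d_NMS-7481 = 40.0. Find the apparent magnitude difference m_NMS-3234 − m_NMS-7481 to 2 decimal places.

L_NMS-3234/L_NMS-7481 = (5.40)²(3.00)⁴ = 2362.
F_NMS-3234/F_NMS-7481 = (L_NMS-3234/L_NMS-7481)/(d_NMS-3234/d_NMS-7481)² = 2362/1600 = 1.476.
m_NMS-3234 − m_NMS-7481 = −2.5 log₁₀(1.476) = -0.42.

-0.42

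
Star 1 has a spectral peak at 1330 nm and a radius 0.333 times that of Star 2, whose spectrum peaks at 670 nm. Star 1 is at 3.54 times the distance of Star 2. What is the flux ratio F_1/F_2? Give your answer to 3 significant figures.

Wien's law: T_1/T_2 = λ_2/λ_1 = 670/1330 = 0.5038.
L_1/L_2 = (R_1/R_2)²(T_1/T_2)⁴ = (0.333)²(0.5038)⁴ = 0.007141.
F_1/F_2 = (L_1/L_2)/(d_1/d_2)² = 0.007141/(3.54)² = 5.699×10^-4.

5.70×10^-4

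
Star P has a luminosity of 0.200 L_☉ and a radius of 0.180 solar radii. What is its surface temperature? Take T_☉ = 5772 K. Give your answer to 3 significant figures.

9.10×10^3 K

T/T_☉ = (L/L_☉)^(1/4) / (R/R_☉)^(1/2)
T = 5772 × (0.200)^(1/4) / √(0.180) = 5772 × 0.6687 / 0.4243 = 9098 K.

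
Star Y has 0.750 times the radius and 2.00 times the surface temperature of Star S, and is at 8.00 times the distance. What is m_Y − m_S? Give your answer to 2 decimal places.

L_Y/L_S = (0.750)²(2.00)⁴ = 9.000.
F_Y/F_S = (L_Y/L_S)/(d_Y/d_S)² = 9.000/64.00 = 0.1406.
m_Y − m_S = −2.5 log₁₀(0.1406) = 2.13.

2.13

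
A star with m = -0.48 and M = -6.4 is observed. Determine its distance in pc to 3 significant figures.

153 pc

m − M = 5 log₁₀(d/10 pc)
-0.48 − (-6.4) = 5.92 = 5 log₁₀(d/10)
d = 10 × 10^(5.92/5) = 10 × 10^1.184 = 152.8 pc.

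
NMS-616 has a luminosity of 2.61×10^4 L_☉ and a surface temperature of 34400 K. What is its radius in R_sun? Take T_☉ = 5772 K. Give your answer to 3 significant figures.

R/R_☉ = √(L/L_☉) / (T/T_☉)² = √(2.61×10^4) / (5.960)²
       = 161.6 / 35.52 = 4.548.

4.55 R_sun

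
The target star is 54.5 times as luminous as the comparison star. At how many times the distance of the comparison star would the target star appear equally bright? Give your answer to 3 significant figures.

7.38

Equal flux requires L_t/d_t² = L_c/d_c², so d_t/d_c = √(L_t/L_c)
= √(54.5) = 7.382.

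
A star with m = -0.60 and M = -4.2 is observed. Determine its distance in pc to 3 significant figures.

52.5 pc

m − M = 5 log₁₀(d/10 pc)
-0.60 − (-4.2) = 3.60 = 5 log₁₀(d/10)
d = 10 × 10^(3.60/5) = 10 × 10^0.720 = 52.48 pc.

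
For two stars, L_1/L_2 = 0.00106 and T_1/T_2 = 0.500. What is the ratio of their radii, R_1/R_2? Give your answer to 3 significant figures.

0.130

L ∝ R²T⁴ gives R ∝ √L / T², so
R_1/R_2 = √(0.00106) / (0.500)² = 0.03256 / 0.2500 = 0.1302.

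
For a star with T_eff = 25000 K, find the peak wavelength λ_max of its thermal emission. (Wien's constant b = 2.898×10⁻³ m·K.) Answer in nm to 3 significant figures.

116 nm

λ_max = b/T = 2.898×10⁻³ / 25000 = 1.16×10^-7 m = 115.9 nm.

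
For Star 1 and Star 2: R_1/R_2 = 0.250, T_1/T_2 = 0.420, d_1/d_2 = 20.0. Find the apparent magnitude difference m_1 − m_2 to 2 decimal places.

L_1/L_2 = (0.250)²(0.420)⁴ = 0.001945.
F_1/F_2 = (L_1/L_2)/(d_1/d_2)² = 0.001945/400.0 = 4.862×10^-6.
m_1 − m_2 = −2.5 log₁₀(4.862×10^-6) = 13.28.

13.28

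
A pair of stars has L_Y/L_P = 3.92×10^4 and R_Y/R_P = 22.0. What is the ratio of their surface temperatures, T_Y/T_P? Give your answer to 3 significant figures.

L ∝ R²T⁴ gives T ∝ (L/R²)^(1/4), so
T_Y/T_P = (3.92×10^4 / 22.0²)^(1/4) = (80.99)^(1/4) = 3.000.

3.00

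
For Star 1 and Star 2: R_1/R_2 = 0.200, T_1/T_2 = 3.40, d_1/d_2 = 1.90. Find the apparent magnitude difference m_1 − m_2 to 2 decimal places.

-0.43

L_1/L_2 = (0.200)²(3.40)⁴ = 5.345.
F_1/F_2 = (L_1/L_2)/(d_1/d_2)² = 5.345/3.610 = 1.481.
m_1 − m_2 = −2.5 log₁₀(1.481) = -0.43.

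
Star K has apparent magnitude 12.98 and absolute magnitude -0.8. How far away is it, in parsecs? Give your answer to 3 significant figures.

m − M = 5 log₁₀(d/10 pc)
12.98 − (-0.8) = 13.78 = 5 log₁₀(d/10)
d = 10 × 10^(13.78/5) = 10 × 10^2.756 = 5702 pc.

5.70×10^3 pc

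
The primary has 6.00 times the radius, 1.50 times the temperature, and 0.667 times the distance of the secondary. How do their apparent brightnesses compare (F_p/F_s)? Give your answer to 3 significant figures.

410

L_p/L_s = (R_p/R_s)²(T_p/T_s)⁴ = (6.00)² × (1.50)⁴ = 182.2.
F_p/F_s = (L_p/L_s)/(d_p/d_s)² = 182.2 / (0.667)² = 409.7.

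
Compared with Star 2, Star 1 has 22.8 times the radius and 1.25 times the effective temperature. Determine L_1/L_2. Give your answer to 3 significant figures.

1.27×10^3

From the Stefan–Boltzmann law, L ∝ R²T⁴, so
L_1/L_2 = (R_1/R_2)² (T_1/T_2)⁴ = (22.8)² × (1.25)⁴ = 519.8 × 2.441 = 1269.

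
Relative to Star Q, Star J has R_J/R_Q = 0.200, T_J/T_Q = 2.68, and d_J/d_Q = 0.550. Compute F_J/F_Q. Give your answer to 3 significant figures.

6.82

L_J/L_Q = (R_J/R_Q)²(T_J/T_Q)⁴ = (0.200)² × (2.68)⁴ = 2.063.
F_J/F_Q = (L_J/L_Q)/(d_J/d_Q)² = 2.063 / (0.550)² = 6.821.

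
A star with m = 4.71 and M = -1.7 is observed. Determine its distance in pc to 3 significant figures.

m − M = 5 log₁₀(d/10 pc)
4.71 − (-1.7) = 6.41 = 5 log₁₀(d/10)
d = 10 × 10^(6.41/5) = 10 × 10^1.282 = 191.4 pc.

191 pc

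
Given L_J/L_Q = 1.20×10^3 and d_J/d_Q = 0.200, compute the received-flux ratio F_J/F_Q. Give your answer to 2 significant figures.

3.0×10^4

F = L/(4πd²), so F_J/F_Q = (L_J/L_Q) / (d_J/d_Q)²
= 1.20×10^3 / (0.200)² = 1.20×10^3 / 0.04000 = 3.000×10^4.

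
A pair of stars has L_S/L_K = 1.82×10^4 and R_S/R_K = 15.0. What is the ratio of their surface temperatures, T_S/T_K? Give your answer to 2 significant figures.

L ∝ R²T⁴ gives T ∝ (L/R²)^(1/4), so
T_S/T_K = (1.82×10^4 / 15.0²)^(1/4) = (80.89)^(1/4) = 2.999.

3.0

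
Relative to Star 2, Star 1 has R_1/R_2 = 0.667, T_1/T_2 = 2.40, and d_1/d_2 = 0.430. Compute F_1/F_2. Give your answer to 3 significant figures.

L_1/L_2 = (R_1/R_2)²(T_1/T_2)⁴ = (0.667)² × (2.40)⁴ = 14.76.
F_1/F_2 = (L_1/L_2)/(d_1/d_2)² = 14.76 / (0.430)² = 79.83.

79.8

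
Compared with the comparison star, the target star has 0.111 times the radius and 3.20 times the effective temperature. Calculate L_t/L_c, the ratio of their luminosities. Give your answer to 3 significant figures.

From the Stefan–Boltzmann law, L ∝ R²T⁴, so
L_t/L_c = (R_t/R_c)² (T_t/T_c)⁴ = (0.111)² × (3.20)⁴ = 0.01232 × 104.9 = 1.292.

1.29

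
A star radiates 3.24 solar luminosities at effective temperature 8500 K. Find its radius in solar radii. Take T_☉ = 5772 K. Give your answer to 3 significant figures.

0.830 solar radii

R/R_☉ = √(L/L_☉) / (T/T_☉)² = √(3.24) / (1.473)²
       = 1.800 / 2.169 = 0.8300.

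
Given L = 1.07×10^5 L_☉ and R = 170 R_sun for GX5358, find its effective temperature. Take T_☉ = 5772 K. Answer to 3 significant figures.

8.01×10^3 K

T/T_☉ = (L/L_☉)^(1/4) / (R/R_☉)^(1/2)
T = 5772 × (1.07×10^5)^(1/4) / √(170) = 5772 × 18.09 / 13.04 = 8007 K.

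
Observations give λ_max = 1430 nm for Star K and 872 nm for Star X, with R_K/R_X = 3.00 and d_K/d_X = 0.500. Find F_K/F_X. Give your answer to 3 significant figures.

Wien's law: T_K/T_X = λ_X/λ_K = 872/1430 = 0.6098.
L_K/L_X = (R_K/R_X)²(T_K/T_X)⁴ = (3.00)²(0.6098)⁴ = 1.244.
F_K/F_X = (L_K/L_X)/(d_K/d_X)² = 1.244/(0.500)² = 4.978.

4.98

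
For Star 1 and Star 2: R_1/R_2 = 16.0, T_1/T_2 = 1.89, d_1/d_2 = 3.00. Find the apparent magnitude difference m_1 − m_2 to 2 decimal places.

L_1/L_2 = (16.0)²(1.89)⁴ = 3267.
F_1/F_2 = (L_1/L_2)/(d_1/d_2)² = 3267/9.000 = 362.9.
m_1 − m_2 = −2.5 log₁₀(362.9) = -6.40.

-6.40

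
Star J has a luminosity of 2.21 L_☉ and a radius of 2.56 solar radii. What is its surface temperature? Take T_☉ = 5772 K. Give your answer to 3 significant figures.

4.40×10^3 K

T/T_☉ = (L/L_☉)^(1/4) / (R/R_☉)^(1/2)
T = 5772 × (2.21)^(1/4) / √(2.56) = 5772 × 1.219 / 1.600 = 4398 K.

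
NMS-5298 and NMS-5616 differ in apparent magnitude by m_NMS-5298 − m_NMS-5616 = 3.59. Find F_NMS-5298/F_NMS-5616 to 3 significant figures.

F_NMS-5298/F_NMS-5616 = 10^(−(m_NMS-5298 − m_NMS-5616)/2.5) = 10^(-3.59/2.5) = 10^-1.436 = 0.03664.

0.0366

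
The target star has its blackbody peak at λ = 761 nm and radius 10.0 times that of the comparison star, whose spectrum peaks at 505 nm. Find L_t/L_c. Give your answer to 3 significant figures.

19.4

Wien's law gives T ∝ 1/λ_max, so T_t/T_c = λ_c/λ_t = 505/761 = 0.6636.
Then L ∝ R²T⁴ gives L_t/L_c = (10.0)² × (0.6636)⁴ = 100.0 × 0.1939 = 19.39.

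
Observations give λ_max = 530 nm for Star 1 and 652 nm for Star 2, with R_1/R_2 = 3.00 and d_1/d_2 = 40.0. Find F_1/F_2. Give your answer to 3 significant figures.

0.0129

Wien's law: T_1/T_2 = λ_2/λ_1 = 652/530 = 1.230.
L_1/L_2 = (R_1/R_2)²(T_1/T_2)⁴ = (3.00)²(1.230)⁴ = 20.61.
F_1/F_2 = (L_1/L_2)/(d_1/d_2)² = 20.61/(40.0)² = 0.01288.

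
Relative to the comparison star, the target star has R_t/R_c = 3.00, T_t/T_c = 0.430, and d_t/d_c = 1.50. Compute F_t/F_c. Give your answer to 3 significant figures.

L_t/L_c = (R_t/R_c)²(T_t/T_c)⁴ = (3.00)² × (0.430)⁴ = 0.3077.
F_t/F_c = (L_t/L_c)/(d_t/d_c)² = 0.3077 / (1.50)² = 0.1368.

0.137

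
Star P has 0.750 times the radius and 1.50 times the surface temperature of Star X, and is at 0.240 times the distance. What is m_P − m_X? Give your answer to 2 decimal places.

-4.24

L_P/L_X = (0.750)²(1.50)⁴ = 2.848.
F_P/F_X = (L_P/L_X)/(d_P/d_X)² = 2.848/0.05760 = 49.44.
m_P − m_X = −2.5 log₁₀(49.44) = -4.24.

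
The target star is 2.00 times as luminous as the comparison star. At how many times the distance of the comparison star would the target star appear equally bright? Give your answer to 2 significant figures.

1.4

Equal flux requires L_t/d_t² = L_c/d_c², so d_t/d_c = √(L_t/L_c)
= √(2.00) = 1.414.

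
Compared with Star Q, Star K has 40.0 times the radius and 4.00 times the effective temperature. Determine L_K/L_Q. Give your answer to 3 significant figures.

4.10×10^5

From the Stefan–Boltzmann law, L ∝ R²T⁴, so
L_K/L_Q = (R_K/R_Q)² (T_K/T_Q)⁴ = (40.0)² × (4.00)⁴ = 1600 × 256.0 = 4.096×10^5.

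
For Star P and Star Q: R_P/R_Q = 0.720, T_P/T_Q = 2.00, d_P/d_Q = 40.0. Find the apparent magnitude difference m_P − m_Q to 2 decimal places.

5.71

L_P/L_Q = (0.720)²(2.00)⁴ = 8.294.
F_P/F_Q = (L_P/L_Q)/(d_P/d_Q)² = 8.294/1600 = 0.005184.
m_P − m_Q = −2.5 log₁₀(0.005184) = 5.71.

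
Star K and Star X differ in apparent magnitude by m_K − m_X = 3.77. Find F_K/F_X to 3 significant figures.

0.0310

F_K/F_X = 10^(−(m_K − m_X)/2.5) = 10^(-3.77/2.5) = 10^-1.508 = 0.03105.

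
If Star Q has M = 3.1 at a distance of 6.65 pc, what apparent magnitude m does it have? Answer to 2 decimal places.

2.21

m = M + 5 log₁₀(d/10 pc) = 3.1 + 5 log₁₀(6.65/10)
  = 3.1 + 5 × -0.177 = 3.1 + -0.89 = 2.21.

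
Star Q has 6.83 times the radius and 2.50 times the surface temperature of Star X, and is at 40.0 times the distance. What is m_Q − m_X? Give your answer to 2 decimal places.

-0.14

L_Q/L_X = (6.83)²(2.50)⁴ = 1822.
F_Q/F_X = (L_Q/L_X)/(d_Q/d_X)² = 1822/1600 = 1.139.
m_Q − m_X = −2.5 log₁₀(1.139) = -0.14.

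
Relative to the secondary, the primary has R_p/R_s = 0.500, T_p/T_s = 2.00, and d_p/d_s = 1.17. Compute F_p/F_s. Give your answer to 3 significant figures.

2.92

L_p/L_s = (R_p/R_s)²(T_p/T_s)⁴ = (0.500)² × (2.00)⁴ = 4.000.
F_p/F_s = (L_p/L_s)/(d_p/d_s)² = 4.000 / (1.17)² = 2.922.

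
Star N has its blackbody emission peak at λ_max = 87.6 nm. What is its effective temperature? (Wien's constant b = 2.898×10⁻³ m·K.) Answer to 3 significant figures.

T = b/λ_max = 2.898×10⁻³ / (87.6×10⁻⁹) = 3.308×10^4 K.

3.31×10^4 K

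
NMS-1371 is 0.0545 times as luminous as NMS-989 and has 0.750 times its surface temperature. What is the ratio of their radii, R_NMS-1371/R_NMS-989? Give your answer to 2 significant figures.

L ∝ R²T⁴ gives R ∝ √L / T², so
R_NMS-1371/R_NMS-989 = √(0.0545) / (0.750)² = 0.2335 / 0.5625 = 0.4150.

0.42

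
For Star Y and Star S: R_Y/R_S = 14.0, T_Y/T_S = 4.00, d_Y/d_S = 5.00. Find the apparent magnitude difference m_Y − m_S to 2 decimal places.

-8.26

L_Y/L_S = (14.0)²(4.00)⁴ = 5.018×10^4.
F_Y/F_S = (L_Y/L_S)/(d_Y/d_S)² = 5.018×10^4/25.00 = 2007.
m_Y − m_S = −2.5 log₁₀(2007) = -8.26.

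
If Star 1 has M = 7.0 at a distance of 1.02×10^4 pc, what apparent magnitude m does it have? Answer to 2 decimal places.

22.04

m = M + 5 log₁₀(d/10 pc) = 7.0 + 5 log₁₀(1.02×10^4/10)
  = 7.0 + 5 × 3.009 = 7.0 + 15.04 = 22.04.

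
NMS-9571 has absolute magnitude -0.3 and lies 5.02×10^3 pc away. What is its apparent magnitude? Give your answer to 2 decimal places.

13.20

m = M + 5 log₁₀(d/10 pc) = -0.3 + 5 log₁₀(5.02×10^3/10)
  = -0.3 + 5 × 2.701 = -0.3 + 13.50 = 13.20.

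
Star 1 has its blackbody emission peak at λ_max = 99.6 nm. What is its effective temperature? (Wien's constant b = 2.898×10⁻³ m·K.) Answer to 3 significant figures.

T = b/λ_max = 2.898×10⁻³ / (99.6×10⁻⁹) = 2.910×10^4 K.

2.91×10^4 K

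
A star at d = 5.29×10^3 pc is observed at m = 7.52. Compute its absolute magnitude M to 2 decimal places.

-6.10

M = m − 5 log₁₀(d/10 pc) = 7.52 − 5 log₁₀(5.29×10^3/10)
  = 7.52 − 5 × 2.723 = 7.52 − 13.62 = -6.10.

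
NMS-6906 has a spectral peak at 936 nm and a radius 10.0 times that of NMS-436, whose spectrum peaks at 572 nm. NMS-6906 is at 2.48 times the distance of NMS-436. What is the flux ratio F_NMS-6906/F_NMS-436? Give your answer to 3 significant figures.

2.27

Wien's law: T_NMS-6906/T_NMS-436 = λ_NMS-436/λ_NMS-6906 = 572/936 = 0.6111.
L_NMS-6906/L_NMS-436 = (R_NMS-6906/R_NMS-436)²(T_NMS-6906/T_NMS-436)⁴ = (10.0)²(0.6111)⁴ = 13.95.
F_NMS-6906/F_NMS-436 = (L_NMS-6906/L_NMS-436)/(d_NMS-6906/d_NMS-436)² = 13.95/(2.48)² = 2.268.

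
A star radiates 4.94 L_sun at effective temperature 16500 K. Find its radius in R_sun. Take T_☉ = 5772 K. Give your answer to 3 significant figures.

R/R_☉ = √(L/L_☉) / (T/T_☉)² = √(4.94) / (2.859)²
       = 2.223 / 8.172 = 0.2720.

0.272 R_sun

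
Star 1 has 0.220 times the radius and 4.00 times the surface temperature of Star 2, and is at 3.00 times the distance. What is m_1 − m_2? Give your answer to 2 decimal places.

L_1/L_2 = (0.220)²(4.00)⁴ = 12.39.
F_1/F_2 = (L_1/L_2)/(d_1/d_2)² = 12.39/9.000 = 1.377.
m_1 − m_2 = −2.5 log₁₀(1.377) = -0.35.

-0.35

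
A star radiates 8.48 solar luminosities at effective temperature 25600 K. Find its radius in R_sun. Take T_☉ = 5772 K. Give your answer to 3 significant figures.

0.148 R_sun

R/R_☉ = √(L/L_☉) / (T/T_☉)² = √(8.48) / (4.435)²
       = 2.912 / 19.67 = 0.1480.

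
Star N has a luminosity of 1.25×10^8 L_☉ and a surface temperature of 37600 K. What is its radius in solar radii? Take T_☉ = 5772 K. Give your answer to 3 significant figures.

263 solar radii

R/R_☉ = √(L/L_☉) / (T/T_☉)² = √(1.25×10^8) / (6.514)²
       = 1.118×10^4 / 42.43 = 263.5.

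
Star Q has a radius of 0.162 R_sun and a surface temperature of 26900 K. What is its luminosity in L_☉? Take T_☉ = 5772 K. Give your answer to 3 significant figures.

12.4 L_☉

L/L_☉ = (R/R_☉)² (T/T_☉)⁴ = (0.162)² × (26900/5772)⁴
       = 0.02624 × (4.660)⁴ = 0.02624 × 471.7 = 12.38.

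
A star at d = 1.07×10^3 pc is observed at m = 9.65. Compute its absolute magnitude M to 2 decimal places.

M = m − 5 log₁₀(d/10 pc) = 9.65 − 5 log₁₀(1.07×10^3/10)
  = 9.65 − 5 × 2.029 = 9.65 − 10.15 = -0.50.

-0.50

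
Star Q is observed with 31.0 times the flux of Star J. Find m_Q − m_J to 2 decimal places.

-3.73

m_Q − m_J = −2.5 log₁₀(F_Q/F_J) = −2.5 log₁₀(31.0) = −2.5 × (1.491) = -3.728.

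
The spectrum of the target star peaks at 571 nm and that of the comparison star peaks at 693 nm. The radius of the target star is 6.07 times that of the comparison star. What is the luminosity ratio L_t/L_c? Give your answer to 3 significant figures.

Wien's law gives T ∝ 1/λ_max, so T_t/T_c = λ_c/λ_t = 693/571 = 1.214.
Then L ∝ R²T⁴ gives L_t/L_c = (6.07)² × (1.214)⁴ = 36.84 × 2.170 = 79.94.

79.9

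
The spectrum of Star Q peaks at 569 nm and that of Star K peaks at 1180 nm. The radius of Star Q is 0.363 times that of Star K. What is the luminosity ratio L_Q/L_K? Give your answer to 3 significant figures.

2.44

Wien's law gives T ∝ 1/λ_max, so T_Q/T_K = λ_K/λ_Q = 1180/569 = 2.074.
Then L ∝ R²T⁴ gives L_Q/L_K = (0.363)² × (2.074)⁴ = 0.1318 × 18.50 = 2.437.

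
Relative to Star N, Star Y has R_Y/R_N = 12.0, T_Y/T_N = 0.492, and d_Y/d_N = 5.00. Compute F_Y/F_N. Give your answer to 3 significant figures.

L_Y/L_N = (R_Y/R_N)²(T_Y/T_N)⁴ = (12.0)² × (0.492)⁴ = 8.438.
F_Y/F_N = (L_Y/L_N)/(d_Y/d_N)² = 8.438 / (5.00)² = 0.3375.

0.338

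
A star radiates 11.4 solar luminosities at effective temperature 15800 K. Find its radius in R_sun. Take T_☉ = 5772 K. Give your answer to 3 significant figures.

0.451 R_sun

R/R_☉ = √(L/L_☉) / (T/T_☉)² = √(11.4) / (2.737)²
       = 3.376 / 7.493 = 0.4506.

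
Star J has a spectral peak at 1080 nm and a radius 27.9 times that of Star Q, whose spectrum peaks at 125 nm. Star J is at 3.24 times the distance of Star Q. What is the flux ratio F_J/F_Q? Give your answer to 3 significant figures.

0.0133

Wien's law: T_J/T_Q = λ_Q/λ_J = 125/1080 = 0.1157.
L_J/L_Q = (R_J/R_Q)²(T_J/T_Q)⁴ = (27.9)²(0.1157)⁴ = 0.1397.
F_J/F_Q = (L_J/L_Q)/(d_J/d_Q)² = 0.1397/(3.24)² = 0.01331.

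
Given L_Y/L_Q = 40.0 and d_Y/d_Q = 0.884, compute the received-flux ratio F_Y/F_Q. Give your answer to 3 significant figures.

F = L/(4πd²), so F_Y/F_Q = (L_Y/L_Q) / (d_Y/d_Q)²
= 40.0 / (0.884)² = 40.0 / 0.7815 = 51.19.

51.2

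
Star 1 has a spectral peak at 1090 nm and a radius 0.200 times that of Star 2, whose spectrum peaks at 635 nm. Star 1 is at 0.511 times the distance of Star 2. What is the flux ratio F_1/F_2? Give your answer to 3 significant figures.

0.0176

Wien's law: T_1/T_2 = λ_2/λ_1 = 635/1090 = 0.5826.
L_1/L_2 = (R_1/R_2)²(T_1/T_2)⁴ = (0.200)²(0.5826)⁴ = 0.004607.
F_1/F_2 = (L_1/L_2)/(d_1/d_2)² = 0.004607/(0.511)² = 0.01764.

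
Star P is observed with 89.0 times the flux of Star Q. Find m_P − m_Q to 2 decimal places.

-4.87

m_P − m_Q = −2.5 log₁₀(F_P/F_Q) = −2.5 log₁₀(89.0) = −2.5 × (1.949) = -4.873.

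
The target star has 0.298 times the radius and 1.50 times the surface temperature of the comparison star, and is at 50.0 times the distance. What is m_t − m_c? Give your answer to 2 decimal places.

L_t/L_c = (0.298)²(1.50)⁴ = 0.4496.
F_t/F_c = (L_t/L_c)/(d_t/d_c)² = 0.4496/2500 = 1.798×10^-4.
m_t − m_c = −2.5 log₁₀(1.798×10^-4) = 9.36.

9.36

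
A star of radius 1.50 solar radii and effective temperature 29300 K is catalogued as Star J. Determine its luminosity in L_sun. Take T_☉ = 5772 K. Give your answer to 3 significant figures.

L/L_☉ = (R/R_☉)² (T/T_☉)⁴ = (1.50)² × (29300/5772)⁴
       = 2.250 × (5.076)⁴ = 2.250 × 664.0 = 1494.

1.49×10^3 L_sun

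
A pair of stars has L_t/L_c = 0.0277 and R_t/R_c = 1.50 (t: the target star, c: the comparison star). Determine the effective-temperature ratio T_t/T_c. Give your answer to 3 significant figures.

0.333

L ∝ R²T⁴ gives T ∝ (L/R²)^(1/4), so
T_t/T_c = (0.0277 / 1.50²)^(1/4) = (0.01231)^(1/4) = 0.3331.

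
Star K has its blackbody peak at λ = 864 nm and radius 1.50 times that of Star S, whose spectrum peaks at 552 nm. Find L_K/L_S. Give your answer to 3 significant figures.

0.375

Wien's law gives T ∝ 1/λ_max, so T_K/T_S = λ_S/λ_K = 552/864 = 0.6389.
Then L ∝ R²T⁴ gives L_K/L_S = (1.50)² × (0.6389)⁴ = 2.250 × 0.1666 = 0.3749.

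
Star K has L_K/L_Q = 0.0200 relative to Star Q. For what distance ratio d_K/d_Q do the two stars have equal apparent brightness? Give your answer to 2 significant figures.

Equal flux requires L_K/d_K² = L_Q/d_Q², so d_K/d_Q = √(L_K/L_Q)
= √(0.0200) = 0.1414.

0.14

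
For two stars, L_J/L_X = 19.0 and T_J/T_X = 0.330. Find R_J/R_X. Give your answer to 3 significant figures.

40.0

L ∝ R²T⁴ gives R ∝ √L / T², so
R_J/R_X = √(19.0) / (0.330)² = 4.359 / 0.1089 = 40.03.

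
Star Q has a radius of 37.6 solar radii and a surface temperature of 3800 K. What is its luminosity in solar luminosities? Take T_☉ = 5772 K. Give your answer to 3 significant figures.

L/L_☉ = (R/R_☉)² (T/T_☉)⁴ = (37.6)² × (3800/5772)⁴
       = 1414 × (0.6584)⁴ = 1414 × 0.1879 = 265.6.

266 solar luminosities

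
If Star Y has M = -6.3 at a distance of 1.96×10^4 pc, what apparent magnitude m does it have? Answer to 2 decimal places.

m = M + 5 log₁₀(d/10 pc) = -6.3 + 5 log₁₀(1.96×10^4/10)
  = -6.3 + 5 × 3.292 = -6.3 + 16.46 = 10.16.

10.16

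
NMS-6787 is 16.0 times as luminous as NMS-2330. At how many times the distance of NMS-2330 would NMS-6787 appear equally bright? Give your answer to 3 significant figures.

4.00

Equal flux requires L_NMS-6787/d_NMS-6787² = L_NMS-2330/d_NMS-2330², so d_NMS-6787/d_NMS-2330 = √(L_NMS-6787/L_NMS-2330)
= √(16.0) = 4.000.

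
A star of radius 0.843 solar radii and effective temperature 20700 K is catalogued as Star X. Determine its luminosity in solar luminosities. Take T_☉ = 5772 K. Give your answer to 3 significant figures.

118 solar luminosities

L/L_☉ = (R/R_☉)² (T/T_☉)⁴ = (0.843)² × (20700/5772)⁴
       = 0.7106 × (3.586)⁴ = 0.7106 × 165.4 = 117.6.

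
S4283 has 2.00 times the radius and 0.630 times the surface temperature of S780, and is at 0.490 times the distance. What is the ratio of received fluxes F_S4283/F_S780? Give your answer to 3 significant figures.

L_S4283/L_S780 = (R_S4283/R_S780)²(T_S4283/T_S780)⁴ = (2.00)² × (0.630)⁴ = 0.6301.
F_S4283/F_S780 = (L_S4283/L_S780)/(d_S4283/d_S780)² = 0.6301 / (0.490)² = 2.624.

2.62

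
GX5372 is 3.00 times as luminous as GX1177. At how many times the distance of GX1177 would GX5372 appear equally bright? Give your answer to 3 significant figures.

1.73

Equal flux requires L_GX5372/d_GX5372² = L_GX1177/d_GX1177², so d_GX5372/d_GX1177 = √(L_GX5372/L_GX1177)
= √(3.00) = 1.732.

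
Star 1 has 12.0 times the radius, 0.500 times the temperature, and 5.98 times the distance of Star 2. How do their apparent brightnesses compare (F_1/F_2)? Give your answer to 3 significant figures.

L_1/L_2 = (R_1/R_2)²(T_1/T_2)⁴ = (12.0)² × (0.500)⁴ = 9.000.
F_1/F_2 = (L_1/L_2)/(d_1/d_2)² = 9.000 / (5.98)² = 0.2517.

0.252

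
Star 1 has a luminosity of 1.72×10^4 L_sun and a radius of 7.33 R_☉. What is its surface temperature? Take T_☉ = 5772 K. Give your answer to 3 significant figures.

2.44×10^4 K

T/T_☉ = (L/L_☉)^(1/4) / (R/R_☉)^(1/2)
T = 5772 × (1.72×10^4)^(1/4) / √(7.33) = 5772 × 11.45 / 2.707 = 2.441×10^4 K.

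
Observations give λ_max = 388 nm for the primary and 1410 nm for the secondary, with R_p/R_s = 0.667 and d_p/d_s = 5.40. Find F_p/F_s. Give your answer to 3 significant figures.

2.66

Wien's law: T_p/T_s = λ_s/λ_p = 1410/388 = 3.634.
L_p/L_s = (R_p/R_s)²(T_p/T_s)⁴ = (0.667)²(3.634)⁴ = 77.59.
F_p/F_s = (L_p/L_s)/(d_p/d_s)² = 77.59/(5.40)² = 2.661.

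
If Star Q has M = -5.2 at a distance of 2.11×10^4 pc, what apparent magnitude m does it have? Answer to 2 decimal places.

m = M + 5 log₁₀(d/10 pc) = -5.2 + 5 log₁₀(2.11×10^4/10)
  = -5.2 + 5 × 3.324 = -5.2 + 16.62 = 11.42.

11.42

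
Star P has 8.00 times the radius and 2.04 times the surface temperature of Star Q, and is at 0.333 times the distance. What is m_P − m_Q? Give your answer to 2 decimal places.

L_P/L_Q = (8.00)²(2.04)⁴ = 1108.
F_P/F_Q = (L_P/L_Q)/(d_P/d_Q)² = 1108/0.1109 = 9996.
m_P − m_Q = −2.5 log₁₀(9996) = -10.00.

-10.00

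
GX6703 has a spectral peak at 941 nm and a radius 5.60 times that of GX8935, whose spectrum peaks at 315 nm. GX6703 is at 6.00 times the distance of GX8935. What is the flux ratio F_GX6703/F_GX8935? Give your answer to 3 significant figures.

Wien's law: T_GX6703/T_GX8935 = λ_GX8935/λ_GX6703 = 315/941 = 0.3348.
L_GX6703/L_GX8935 = (R_GX6703/R_GX8935)²(T_GX6703/T_GX8935)⁴ = (5.60)²(0.3348)⁴ = 0.3938.
F_GX6703/F_GX8935 = (L_GX6703/L_GX8935)/(d_GX6703/d_GX8935)² = 0.3938/(6.00)² = 0.01094.

0.0109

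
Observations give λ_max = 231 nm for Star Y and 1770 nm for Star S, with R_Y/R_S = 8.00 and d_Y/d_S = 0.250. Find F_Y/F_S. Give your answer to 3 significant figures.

3.53×10^6

Wien's law: T_Y/T_S = λ_S/λ_Y = 1770/231 = 7.662.
L_Y/L_S = (R_Y/R_S)²(T_Y/T_S)⁴ = (8.00)²(7.662)⁴ = 2.206×10^5.
F_Y/F_S = (L_Y/L_S)/(d_Y/d_S)² = 2.206×10^5/(0.250)² = 3.530×10^6.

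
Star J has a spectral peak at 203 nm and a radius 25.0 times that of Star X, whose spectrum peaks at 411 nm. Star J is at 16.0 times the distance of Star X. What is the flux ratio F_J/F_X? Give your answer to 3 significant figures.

41.0

Wien's law: T_J/T_X = λ_X/λ_J = 411/203 = 2.025.
L_J/L_X = (R_J/R_X)²(T_J/T_X)⁴ = (25.0)²(2.025)⁴ = 1.050×10^4.
F_J/F_X = (L_J/L_X)/(d_J/d_X)² = 1.050×10^4/(16.0)² = 41.02.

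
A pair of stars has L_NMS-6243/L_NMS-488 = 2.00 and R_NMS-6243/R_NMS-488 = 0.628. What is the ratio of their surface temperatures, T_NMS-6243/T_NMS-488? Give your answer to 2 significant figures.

L ∝ R²T⁴ gives T ∝ (L/R²)^(1/4), so
T_NMS-6243/T_NMS-488 = (2.00 / 0.628²)^(1/4) = (5.071)^(1/4) = 1.501.

1.5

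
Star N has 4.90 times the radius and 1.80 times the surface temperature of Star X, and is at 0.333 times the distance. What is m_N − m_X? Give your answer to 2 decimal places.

-8.39

L_N/L_X = (4.90)²(1.80)⁴ = 252.0.
F_N/F_X = (L_N/L_X)/(d_N/d_X)² = 252.0/0.1109 = 2273.
m_N − m_X = −2.5 log₁₀(2273) = -8.39.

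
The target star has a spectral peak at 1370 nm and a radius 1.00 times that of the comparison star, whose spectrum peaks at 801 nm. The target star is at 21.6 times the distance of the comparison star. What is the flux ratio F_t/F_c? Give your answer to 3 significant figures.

Wien's law: T_t/T_c = λ_c/λ_t = 801/1370 = 0.5847.
L_t/L_c = (R_t/R_c)²(T_t/T_c)⁴ = (1.00)²(0.5847)⁴ = 0.1169.
F_t/F_c = (L_t/L_c)/(d_t/d_c)² = 0.1169/(21.6)² = 2.505×10^-4.

2.50×10^-4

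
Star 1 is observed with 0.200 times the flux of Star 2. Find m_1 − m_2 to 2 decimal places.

m_1 − m_2 = −2.5 log₁₀(F_1/F_2) = −2.5 log₁₀(0.200) = −2.5 × (-0.699) = 1.747.

1.75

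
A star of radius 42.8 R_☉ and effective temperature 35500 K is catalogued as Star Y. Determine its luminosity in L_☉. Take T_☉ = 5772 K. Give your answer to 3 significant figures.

2.62×10^6 L_☉

L/L_☉ = (R/R_☉)² (T/T_☉)⁴ = (42.8)² × (35500/5772)⁴
       = 1832 × (6.150)⁴ = 1832 × 1431 = 2.621×10^6.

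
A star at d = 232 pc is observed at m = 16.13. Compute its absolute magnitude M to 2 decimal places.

9.30

M = m − 5 log₁₀(d/10 pc) = 16.13 − 5 log₁₀(232/10)
  = 16.13 − 5 × 1.365 = 16.13 − 6.83 = 9.30.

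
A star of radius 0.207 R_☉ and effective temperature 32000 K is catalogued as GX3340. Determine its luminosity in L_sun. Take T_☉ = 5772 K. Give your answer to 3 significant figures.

40.5 L_sun

L/L_☉ = (R/R_☉)² (T/T_☉)⁴ = (0.207)² × (32000/5772)⁴
       = 0.04285 × (5.544)⁴ = 0.04285 × 944.7 = 40.48.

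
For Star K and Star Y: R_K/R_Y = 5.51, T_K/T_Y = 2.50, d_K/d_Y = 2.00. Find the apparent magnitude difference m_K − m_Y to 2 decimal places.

-6.18

L_K/L_Y = (5.51)²(2.50)⁴ = 1186.
F_K/F_Y = (L_K/L_Y)/(d_K/d_Y)² = 1186/4.000 = 296.5.
m_K − m_Y = −2.5 log₁₀(296.5) = -6.18.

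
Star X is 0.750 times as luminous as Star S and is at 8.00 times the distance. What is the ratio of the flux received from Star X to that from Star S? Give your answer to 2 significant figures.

0.012

F = L/(4πd²), so F_X/F_S = (L_X/L_S) / (d_X/d_S)²
= 0.750 / (8.00)² = 0.750 / 64.00 = 0.01172.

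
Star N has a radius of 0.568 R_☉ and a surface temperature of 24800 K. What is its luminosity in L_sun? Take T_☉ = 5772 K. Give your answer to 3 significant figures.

110 L_sun

L/L_☉ = (R/R_☉)² (T/T_☉)⁴ = (0.568)² × (24800/5772)⁴
       = 0.3226 × (4.297)⁴ = 0.3226 × 340.8 = 110.0.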